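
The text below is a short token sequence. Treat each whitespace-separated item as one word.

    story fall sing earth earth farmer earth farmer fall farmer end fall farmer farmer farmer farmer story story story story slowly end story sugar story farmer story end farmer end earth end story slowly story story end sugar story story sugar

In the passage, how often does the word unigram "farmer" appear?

9

Scanning the 41 tokens for "farmer":
  position 6: farmer
  position 8: farmer
  position 10: farmer
  position 13: farmer
  position 14: farmer
  position 15: farmer
  position 16: farmer
  position 26: farmer
  position 29: farmer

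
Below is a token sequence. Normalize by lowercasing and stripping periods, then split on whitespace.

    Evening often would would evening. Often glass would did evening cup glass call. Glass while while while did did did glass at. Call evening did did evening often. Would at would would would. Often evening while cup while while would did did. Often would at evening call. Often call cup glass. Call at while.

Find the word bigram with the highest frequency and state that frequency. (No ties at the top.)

Bigram frequencies (highest first):
  did did: 4
  evening often: 3
  often would: 3
  would would: 3
  while while: 3
  would did: 2
  … (31 more, each ≤ 2)

"did did", 4 times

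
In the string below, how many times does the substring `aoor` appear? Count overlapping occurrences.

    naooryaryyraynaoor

2

Sliding a length-4 window over the 18 characters (15 positions):
  position 2–5: aoor
  position 15–18: aoor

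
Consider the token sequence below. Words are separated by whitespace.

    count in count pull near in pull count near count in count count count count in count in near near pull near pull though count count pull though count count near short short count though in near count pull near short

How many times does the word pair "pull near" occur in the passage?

Scanning the 40 overlapping bigram windows for "pull near":
  position 4–5: pull near
  position 21–22: pull near
  position 39–40: pull near

3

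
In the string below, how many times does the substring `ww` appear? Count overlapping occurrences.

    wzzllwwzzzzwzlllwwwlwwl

4

Sliding a length-2 window over the 23 characters (22 positions):
  position 6–7: ww
  position 17–18: ww
  position 18–19: ww
  position 21–22: ww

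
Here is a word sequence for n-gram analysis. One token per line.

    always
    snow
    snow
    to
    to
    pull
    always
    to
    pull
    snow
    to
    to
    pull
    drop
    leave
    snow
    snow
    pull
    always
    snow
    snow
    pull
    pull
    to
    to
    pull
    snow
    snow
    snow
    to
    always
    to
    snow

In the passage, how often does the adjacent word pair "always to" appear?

Scanning the 32 overlapping bigram windows for "always to":
  position 7–8: always to
  position 31–32: always to

2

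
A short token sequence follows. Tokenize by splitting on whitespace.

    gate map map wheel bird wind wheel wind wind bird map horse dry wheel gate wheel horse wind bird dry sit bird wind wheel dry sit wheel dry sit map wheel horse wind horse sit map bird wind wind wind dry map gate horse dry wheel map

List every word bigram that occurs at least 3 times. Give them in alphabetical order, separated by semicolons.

bird wind; dry sit; wind wind

Bigram counts meeting the condition (at least 3 times):
  bird wind: 3
  dry sit: 3
  wind wind: 3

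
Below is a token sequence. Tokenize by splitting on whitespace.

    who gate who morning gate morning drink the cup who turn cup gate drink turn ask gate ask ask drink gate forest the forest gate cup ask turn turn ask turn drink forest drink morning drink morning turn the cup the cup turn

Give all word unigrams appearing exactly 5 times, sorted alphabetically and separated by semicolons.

Unigram counts meeting the condition (exactly 5 times):
  ask: 5
  cup: 5

ask; cup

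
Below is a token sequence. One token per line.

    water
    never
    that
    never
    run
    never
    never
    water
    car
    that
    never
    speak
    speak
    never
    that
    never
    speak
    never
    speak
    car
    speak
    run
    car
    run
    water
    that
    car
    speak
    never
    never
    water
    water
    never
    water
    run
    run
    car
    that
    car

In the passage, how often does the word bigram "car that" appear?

2

Scanning the 38 overlapping bigram windows for "car that":
  position 9–10: car that
  position 37–38: car that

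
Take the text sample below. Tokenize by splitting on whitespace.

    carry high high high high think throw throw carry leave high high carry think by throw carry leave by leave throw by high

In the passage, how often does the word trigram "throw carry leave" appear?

Scanning the 21 overlapping trigram windows for "throw carry leave":
  position 8–10: throw carry leave
  position 16–18: throw carry leave

2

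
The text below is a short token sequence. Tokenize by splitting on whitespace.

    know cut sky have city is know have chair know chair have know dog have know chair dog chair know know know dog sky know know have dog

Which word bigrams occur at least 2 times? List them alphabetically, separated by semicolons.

chair know; have know; know chair; know dog; know have; know know

Bigram counts meeting the condition (at least 2 times):
  chair know: 2
  have know: 2
  know chair: 2
  know dog: 2
  know have: 2
  know know: 3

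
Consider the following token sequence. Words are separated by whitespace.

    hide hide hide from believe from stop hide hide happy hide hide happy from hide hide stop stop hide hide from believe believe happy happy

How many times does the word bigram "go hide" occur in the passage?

Scanning the 24 overlapping bigram windows for "go hide":
  (none found)

0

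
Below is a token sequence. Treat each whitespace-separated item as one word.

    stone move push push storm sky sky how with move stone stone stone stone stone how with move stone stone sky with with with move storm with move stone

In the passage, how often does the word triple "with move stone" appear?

Scanning the 27 overlapping trigram windows for "with move stone":
  position 9–11: with move stone
  position 17–19: with move stone
  position 27–29: with move stone

3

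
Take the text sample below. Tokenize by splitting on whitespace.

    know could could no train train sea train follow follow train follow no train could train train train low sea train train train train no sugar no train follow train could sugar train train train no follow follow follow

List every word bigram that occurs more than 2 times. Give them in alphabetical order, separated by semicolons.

follow follow; no train; train follow; train train

Bigram counts meeting the condition (more than 2 times):
  follow follow: 3
  no train: 3
  train follow: 3
  train train: 8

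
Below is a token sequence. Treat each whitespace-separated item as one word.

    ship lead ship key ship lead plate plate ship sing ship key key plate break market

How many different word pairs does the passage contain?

16 tokens → 15 bigram windows in total.
Repeated bigrams (each contributes count−1 duplicates):
  ship key: 2
  ship lead: 2
2 duplicate windows → 15 − 2 = 13 distinct.

13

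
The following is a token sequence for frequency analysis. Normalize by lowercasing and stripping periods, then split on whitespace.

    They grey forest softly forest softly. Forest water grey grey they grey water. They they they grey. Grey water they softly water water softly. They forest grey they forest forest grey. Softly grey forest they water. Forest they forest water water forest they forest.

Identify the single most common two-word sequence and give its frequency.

"they forest", 4 times

Bigram frequencies (highest first):
  they forest: 4
  they grey: 3
  forest they: 3
  grey forest: 2
  forest softly: 2
  softly forest: 2
  … (18 more, each ≤ 2)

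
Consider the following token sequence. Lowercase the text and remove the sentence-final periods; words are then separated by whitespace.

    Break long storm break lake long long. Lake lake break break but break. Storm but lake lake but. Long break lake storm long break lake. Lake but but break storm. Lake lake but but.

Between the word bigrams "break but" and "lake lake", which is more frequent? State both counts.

"break but": 1 occurrence
"lake lake": 4 occurrences

"lake lake" (4 vs 1)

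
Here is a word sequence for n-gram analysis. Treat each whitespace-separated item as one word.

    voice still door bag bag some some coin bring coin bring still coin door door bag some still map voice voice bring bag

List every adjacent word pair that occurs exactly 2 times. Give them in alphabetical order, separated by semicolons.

bag some; coin bring; door bag

Bigram counts meeting the condition (exactly 2 times):
  bag some: 2
  coin bring: 2
  door bag: 2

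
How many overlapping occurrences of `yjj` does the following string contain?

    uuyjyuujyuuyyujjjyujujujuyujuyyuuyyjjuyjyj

Sliding a length-3 window over the 42 characters (40 positions):
  position 35–37: yjj

1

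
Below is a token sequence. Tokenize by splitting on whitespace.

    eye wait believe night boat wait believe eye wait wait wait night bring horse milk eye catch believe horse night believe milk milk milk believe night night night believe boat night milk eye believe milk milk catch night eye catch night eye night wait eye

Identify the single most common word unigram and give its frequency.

Unigram frequencies (highest first):
  night: 10
  eye: 7
  believe: 7
  milk: 7
  wait: 6
  catch: 3
  … (3 more, each ≤ 2)

"night", 10 times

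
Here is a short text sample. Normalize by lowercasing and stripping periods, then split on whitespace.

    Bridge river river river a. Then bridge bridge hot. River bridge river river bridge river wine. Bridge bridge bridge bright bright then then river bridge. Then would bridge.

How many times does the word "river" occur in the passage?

8

Scanning the 28 tokens for "river":
  position 2: river
  position 3: river
  position 4: river
  position 10: river
  position 12: river
  position 13: river
  position 15: river
  position 24: river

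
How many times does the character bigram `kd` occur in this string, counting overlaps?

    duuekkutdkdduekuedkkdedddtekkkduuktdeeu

3

Sliding a length-2 window over the 39 characters (38 positions):
  position 10–11: kd
  position 20–21: kd
  position 30–31: kd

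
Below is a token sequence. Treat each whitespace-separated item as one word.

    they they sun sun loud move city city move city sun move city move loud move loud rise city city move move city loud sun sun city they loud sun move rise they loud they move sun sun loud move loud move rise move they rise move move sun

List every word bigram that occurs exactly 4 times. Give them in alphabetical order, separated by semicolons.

loud move; move city

Bigram counts meeting the condition (exactly 4 times):
  loud move: 4
  move city: 4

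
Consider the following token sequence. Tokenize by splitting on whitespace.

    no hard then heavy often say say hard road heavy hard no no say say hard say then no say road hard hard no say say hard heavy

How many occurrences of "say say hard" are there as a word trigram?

Scanning the 26 overlapping trigram windows for "say say hard":
  position 6–8: say say hard
  position 14–16: say say hard
  position 25–27: say say hard

3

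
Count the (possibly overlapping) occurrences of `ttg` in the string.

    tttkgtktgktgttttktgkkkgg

Sliding a length-3 window over the 24 characters (22 positions):
  (no match at any position)

0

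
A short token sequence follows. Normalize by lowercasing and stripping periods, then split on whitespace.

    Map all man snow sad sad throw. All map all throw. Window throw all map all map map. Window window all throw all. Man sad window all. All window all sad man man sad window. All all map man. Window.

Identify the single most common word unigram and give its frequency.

Unigram frequencies (highest first):
  all: 12
  window: 7
  map: 6
  man: 5
  sad: 5
  throw: 4
  … (1 more, each ≤ 1)

"all", 12 times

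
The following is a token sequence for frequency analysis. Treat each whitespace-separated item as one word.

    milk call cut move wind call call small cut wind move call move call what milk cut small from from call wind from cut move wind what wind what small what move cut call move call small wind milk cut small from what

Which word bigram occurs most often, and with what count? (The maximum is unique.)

"move call", 3 times

Bigram frequencies (highest first):
  move call: 3
  cut move: 2
  move wind: 2
  call small: 2
  call move: 2
  milk cut: 2
  … (26 more, each ≤ 2)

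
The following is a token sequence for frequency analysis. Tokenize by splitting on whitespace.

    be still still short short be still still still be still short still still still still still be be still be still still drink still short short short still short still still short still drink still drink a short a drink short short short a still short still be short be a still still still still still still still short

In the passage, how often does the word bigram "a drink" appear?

Scanning the 59 overlapping bigram windows for "a drink":
  position 40–41: a drink

1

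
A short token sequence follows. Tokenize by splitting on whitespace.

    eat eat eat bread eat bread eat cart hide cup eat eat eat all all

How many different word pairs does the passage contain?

15 tokens → 14 bigram windows in total.
Repeated bigrams (each contributes count−1 duplicates):
  eat eat: 4
  bread eat: 2
  eat bread: 2
5 duplicate windows → 14 − 5 = 9 distinct.

9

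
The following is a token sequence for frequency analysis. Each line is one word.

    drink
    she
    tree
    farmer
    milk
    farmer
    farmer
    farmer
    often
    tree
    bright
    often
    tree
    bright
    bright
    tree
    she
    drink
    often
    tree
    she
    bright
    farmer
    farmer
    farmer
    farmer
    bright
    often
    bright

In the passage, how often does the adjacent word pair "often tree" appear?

3

Scanning the 28 overlapping bigram windows for "often tree":
  position 9–10: often tree
  position 12–13: often tree
  position 19–20: often tree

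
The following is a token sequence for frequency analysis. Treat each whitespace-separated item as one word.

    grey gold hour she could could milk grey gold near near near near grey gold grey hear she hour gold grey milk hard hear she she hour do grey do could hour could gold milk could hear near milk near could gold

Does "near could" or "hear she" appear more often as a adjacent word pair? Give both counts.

"near could": 1 occurrence
"hear she": 2 occurrences

"hear she" (2 vs 1)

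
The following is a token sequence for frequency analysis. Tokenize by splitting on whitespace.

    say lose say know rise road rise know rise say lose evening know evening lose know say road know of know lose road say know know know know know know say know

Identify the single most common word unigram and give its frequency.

"know", 13 times

Unigram frequencies (highest first):
  know: 13
  say: 6
  lose: 4
  rise: 3
  road: 3
  evening: 2
  … (1 more, each ≤ 1)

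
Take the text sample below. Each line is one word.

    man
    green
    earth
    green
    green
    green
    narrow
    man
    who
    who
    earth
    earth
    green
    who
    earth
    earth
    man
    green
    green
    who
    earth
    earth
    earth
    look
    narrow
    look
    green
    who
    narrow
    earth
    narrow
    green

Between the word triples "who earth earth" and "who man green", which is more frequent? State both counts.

"who earth earth": 3 occurrences
"who man green": 0 occurrences

"who earth earth" (3 vs 0)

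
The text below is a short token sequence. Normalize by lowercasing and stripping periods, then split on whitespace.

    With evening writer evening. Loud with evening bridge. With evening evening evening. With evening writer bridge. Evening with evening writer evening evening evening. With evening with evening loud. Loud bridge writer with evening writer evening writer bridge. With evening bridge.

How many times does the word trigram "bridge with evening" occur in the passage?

2

Scanning the 38 overlapping trigram windows for "bridge with evening":
  position 8–10: bridge with evening
  position 37–39: bridge with evening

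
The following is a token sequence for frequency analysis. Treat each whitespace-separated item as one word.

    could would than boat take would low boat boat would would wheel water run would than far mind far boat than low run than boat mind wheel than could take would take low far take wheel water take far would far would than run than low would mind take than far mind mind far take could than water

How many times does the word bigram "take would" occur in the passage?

Scanning the 57 overlapping bigram windows for "take would":
  position 5–6: take would
  position 30–31: take would

2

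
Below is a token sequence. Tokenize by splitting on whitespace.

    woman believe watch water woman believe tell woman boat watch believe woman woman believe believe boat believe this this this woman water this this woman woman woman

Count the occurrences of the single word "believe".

Scanning the 27 tokens for "believe":
  position 2: believe
  position 6: believe
  position 11: believe
  position 14: believe
  position 15: believe
  position 17: believe

6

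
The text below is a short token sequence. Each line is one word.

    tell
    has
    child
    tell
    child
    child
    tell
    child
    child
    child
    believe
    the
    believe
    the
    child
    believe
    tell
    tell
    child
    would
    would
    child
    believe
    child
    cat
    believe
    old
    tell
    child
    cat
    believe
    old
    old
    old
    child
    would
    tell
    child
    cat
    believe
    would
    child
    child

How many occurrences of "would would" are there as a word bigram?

Scanning the 42 overlapping bigram windows for "would would":
  position 20–21: would would

1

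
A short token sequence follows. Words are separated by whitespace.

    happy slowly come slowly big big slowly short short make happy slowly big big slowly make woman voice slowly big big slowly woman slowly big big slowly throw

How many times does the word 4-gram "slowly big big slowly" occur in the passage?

Scanning the 25 overlapping 4-gram windows for "slowly big big slowly":
  position 4–7: slowly big big slowly
  position 12–15: slowly big big slowly
  position 19–22: slowly big big slowly
  position 24–27: slowly big big slowly

4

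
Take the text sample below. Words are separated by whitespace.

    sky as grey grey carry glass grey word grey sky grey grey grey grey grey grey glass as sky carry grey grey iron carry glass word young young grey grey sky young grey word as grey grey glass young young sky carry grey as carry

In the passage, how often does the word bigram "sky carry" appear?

Scanning the 44 overlapping bigram windows for "sky carry":
  position 19–20: sky carry
  position 41–42: sky carry

2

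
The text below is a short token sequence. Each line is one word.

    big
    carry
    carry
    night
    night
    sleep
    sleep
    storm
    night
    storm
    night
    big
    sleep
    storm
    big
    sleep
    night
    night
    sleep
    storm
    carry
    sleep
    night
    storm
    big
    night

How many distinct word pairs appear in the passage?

16

26 tokens → 25 bigram windows in total.
Repeated bigrams (each contributes count−1 duplicates):
  sleep storm: 3
  big sleep: 2
  night night: 2
  night sleep: 2
  night storm: 2
  sleep night: 2
  storm big: 2
  storm night: 2
9 duplicate windows → 25 − 9 = 16 distinct.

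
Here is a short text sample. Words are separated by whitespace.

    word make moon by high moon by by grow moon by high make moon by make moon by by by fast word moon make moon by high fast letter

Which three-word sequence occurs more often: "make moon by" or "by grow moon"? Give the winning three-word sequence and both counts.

"make moon by": 4 occurrences
"by grow moon": 1 occurrence

"make moon by" (4 vs 1)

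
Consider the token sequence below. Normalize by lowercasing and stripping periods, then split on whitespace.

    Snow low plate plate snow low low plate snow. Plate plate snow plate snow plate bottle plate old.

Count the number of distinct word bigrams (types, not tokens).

9

18 tokens → 17 bigram windows in total.
Repeated bigrams (each contributes count−1 duplicates):
  plate snow: 4
  snow plate: 3
  low plate: 2
  plate plate: 2
  snow low: 2
8 duplicate windows → 17 − 8 = 9 distinct.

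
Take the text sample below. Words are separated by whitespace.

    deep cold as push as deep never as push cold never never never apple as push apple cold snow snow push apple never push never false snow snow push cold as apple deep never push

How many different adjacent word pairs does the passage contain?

24

35 tokens → 34 bigram windows in total.
Repeated bigrams (each contributes count−1 duplicates):
  as push: 3
  cold as: 2
  deep never: 2
  never never: 2
  never push: 2
  push apple: 2
  push cold: 2
  snow push: 2
  … (1 more repeated)
10 duplicate windows → 34 − 10 = 24 distinct.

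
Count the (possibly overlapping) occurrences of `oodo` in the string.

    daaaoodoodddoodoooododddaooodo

Sliding a length-4 window over the 30 characters (27 positions):
  position 5–8: oodo
  position 13–16: oodo
  position 18–21: oodo
  position 27–30: oodo

4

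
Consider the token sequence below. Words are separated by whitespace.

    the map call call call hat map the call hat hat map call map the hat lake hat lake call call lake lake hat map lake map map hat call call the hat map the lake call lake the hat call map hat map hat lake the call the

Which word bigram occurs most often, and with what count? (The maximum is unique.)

"hat map", 5 times

Bigram frequencies (highest first):
  hat map: 5
  call call: 4
  map the: 3
  the hat: 3
  hat lake: 3
  map hat: 3
  … (17 more, each ≤ 2)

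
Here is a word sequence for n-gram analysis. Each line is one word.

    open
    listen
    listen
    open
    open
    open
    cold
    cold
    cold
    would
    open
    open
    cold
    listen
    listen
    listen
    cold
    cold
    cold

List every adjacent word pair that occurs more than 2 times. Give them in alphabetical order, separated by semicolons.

cold cold; listen listen; open open

Bigram counts meeting the condition (more than 2 times):
  cold cold: 4
  listen listen: 3
  open open: 3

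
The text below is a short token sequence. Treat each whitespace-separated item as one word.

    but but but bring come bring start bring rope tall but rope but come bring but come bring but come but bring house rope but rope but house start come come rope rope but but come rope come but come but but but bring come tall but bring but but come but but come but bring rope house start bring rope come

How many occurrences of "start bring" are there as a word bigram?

2

Scanning the 61 overlapping bigram windows for "start bring":
  position 7–8: start bring
  position 59–60: start bring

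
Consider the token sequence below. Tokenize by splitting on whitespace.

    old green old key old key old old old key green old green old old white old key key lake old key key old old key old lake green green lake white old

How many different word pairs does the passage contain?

16

33 tokens → 32 bigram windows in total.
Repeated bigrams (each contributes count−1 duplicates):
  old key: 6
  key old: 4
  old old: 4
  green old: 3
  key key: 2
  old green: 2
  white old: 2
16 duplicate windows → 32 − 16 = 16 distinct.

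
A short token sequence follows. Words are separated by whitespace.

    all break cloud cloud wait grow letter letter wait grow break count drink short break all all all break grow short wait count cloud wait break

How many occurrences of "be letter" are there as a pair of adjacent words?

Scanning the 25 overlapping bigram windows for "be letter":
  (none found)

0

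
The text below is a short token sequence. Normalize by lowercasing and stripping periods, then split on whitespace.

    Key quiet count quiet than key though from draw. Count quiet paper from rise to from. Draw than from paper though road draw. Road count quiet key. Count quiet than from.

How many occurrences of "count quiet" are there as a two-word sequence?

Scanning the 30 overlapping bigram windows for "count quiet":
  position 3–4: count quiet
  position 10–11: count quiet
  position 25–26: count quiet
  position 28–29: count quiet

4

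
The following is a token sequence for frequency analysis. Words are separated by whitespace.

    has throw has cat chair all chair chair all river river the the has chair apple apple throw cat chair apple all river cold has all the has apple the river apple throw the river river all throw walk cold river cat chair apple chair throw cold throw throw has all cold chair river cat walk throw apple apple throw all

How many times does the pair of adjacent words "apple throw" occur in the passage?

3

Scanning the 60 overlapping bigram windows for "apple throw":
  position 17–18: apple throw
  position 32–33: apple throw
  position 59–60: apple throw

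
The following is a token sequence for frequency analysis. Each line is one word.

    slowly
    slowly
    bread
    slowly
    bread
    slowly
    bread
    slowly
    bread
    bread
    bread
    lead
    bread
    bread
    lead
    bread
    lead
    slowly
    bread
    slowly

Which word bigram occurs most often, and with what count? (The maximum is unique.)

"slowly bread", 5 times

Bigram frequencies (highest first):
  slowly bread: 5
  bread slowly: 4
  bread bread: 3
  bread lead: 3
  lead bread: 2
  slowly slowly: 1
  … (1 more, each ≤ 1)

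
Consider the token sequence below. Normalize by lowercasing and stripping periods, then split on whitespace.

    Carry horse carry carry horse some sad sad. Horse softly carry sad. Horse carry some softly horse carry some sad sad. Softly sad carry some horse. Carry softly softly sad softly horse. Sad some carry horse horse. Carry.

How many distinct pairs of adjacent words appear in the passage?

23

38 tokens → 37 bigram windows in total.
Repeated bigrams (each contributes count−1 duplicates):
  horse carry: 5
  carry horse: 3
  carry some: 3
  sad horse: 2
  sad sad: 2
  sad softly: 2
  softly horse: 2
  softly sad: 2
  … (1 more repeated)
14 duplicate windows → 37 − 14 = 23 distinct.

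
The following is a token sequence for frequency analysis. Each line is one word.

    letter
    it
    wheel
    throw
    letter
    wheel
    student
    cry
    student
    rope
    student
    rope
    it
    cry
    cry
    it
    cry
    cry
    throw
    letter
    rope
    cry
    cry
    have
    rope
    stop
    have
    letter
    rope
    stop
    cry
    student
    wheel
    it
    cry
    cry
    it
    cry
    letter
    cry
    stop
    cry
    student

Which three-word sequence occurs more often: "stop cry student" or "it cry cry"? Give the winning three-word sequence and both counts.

"stop cry student": 2 occurrences
"it cry cry": 3 occurrences

"it cry cry" (3 vs 2)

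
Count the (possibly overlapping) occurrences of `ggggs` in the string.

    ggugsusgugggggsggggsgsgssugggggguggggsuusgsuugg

3

Sliding a length-5 window over the 47 characters (43 positions):
  position 11–15: ggggs
  position 16–20: ggggs
  position 34–38: ggggs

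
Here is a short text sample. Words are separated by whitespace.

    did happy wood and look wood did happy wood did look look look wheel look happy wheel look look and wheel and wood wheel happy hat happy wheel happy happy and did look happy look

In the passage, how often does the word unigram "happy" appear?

Scanning the 35 tokens for "happy":
  position 2: happy
  position 8: happy
  position 16: happy
  position 25: happy
  position 27: happy
  position 29: happy
  position 30: happy
  position 34: happy

8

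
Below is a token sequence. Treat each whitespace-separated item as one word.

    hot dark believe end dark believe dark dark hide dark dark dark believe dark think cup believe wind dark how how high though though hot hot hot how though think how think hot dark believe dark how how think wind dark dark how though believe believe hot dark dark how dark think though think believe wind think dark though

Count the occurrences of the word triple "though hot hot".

1

Scanning the 57 overlapping trigram windows for "though hot hot":
  position 24–26: though hot hot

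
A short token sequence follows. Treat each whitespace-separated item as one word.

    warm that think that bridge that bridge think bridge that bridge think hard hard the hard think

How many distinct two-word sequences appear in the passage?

17 tokens → 16 bigram windows in total.
Repeated bigrams (each contributes count−1 duplicates):
  that bridge: 3
  bridge that: 2
  bridge think: 2
4 duplicate windows → 16 − 4 = 12 distinct.

12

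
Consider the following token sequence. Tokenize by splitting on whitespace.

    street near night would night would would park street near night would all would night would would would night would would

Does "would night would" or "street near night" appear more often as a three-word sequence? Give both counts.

"would night would": 3 occurrences
"street near night": 2 occurrences

"would night would" (3 vs 2)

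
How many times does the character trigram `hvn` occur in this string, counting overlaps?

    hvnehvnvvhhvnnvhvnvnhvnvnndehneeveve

Sliding a length-3 window over the 36 characters (34 positions):
  position 1–3: hvn
  position 5–7: hvn
  position 11–13: hvn
  position 16–18: hvn
  position 21–23: hvn

5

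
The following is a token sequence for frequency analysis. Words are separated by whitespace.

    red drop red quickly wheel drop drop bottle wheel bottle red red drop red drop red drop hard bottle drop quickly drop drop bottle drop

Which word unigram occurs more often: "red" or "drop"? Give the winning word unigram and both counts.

"red": 6 occurrences
"drop": 10 occurrences

"drop" (10 vs 6)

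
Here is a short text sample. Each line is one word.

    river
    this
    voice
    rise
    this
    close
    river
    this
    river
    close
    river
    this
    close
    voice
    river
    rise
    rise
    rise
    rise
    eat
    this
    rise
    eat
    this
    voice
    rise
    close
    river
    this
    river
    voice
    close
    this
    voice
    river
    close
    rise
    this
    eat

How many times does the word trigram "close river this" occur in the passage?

3

Scanning the 37 overlapping trigram windows for "close river this":
  position 6–8: close river this
  position 10–12: close river this
  position 27–29: close river this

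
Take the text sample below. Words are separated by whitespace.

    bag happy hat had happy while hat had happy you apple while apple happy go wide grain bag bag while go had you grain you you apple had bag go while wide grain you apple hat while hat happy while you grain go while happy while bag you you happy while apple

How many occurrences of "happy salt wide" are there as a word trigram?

0

Scanning the 50 overlapping trigram windows for "happy salt wide":
  (none found)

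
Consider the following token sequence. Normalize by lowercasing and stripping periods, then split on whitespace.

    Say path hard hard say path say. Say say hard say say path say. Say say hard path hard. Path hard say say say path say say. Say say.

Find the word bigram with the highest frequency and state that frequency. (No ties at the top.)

"say say", 10 times

Bigram frequencies (highest first):
  say say: 10
  say path: 4
  path hard: 3
  hard say: 3
  path say: 3
  say hard: 2
  … (2 more, each ≤ 2)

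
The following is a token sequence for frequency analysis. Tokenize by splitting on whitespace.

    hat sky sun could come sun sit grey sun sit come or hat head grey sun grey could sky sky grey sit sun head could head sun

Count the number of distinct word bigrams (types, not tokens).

24

27 tokens → 26 bigram windows in total.
Repeated bigrams (each contributes count−1 duplicates):
  grey sun: 2
  sun sit: 2
2 duplicate windows → 26 − 2 = 24 distinct.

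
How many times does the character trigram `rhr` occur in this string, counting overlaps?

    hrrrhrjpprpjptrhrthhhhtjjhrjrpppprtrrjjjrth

2

Sliding a length-3 window over the 43 characters (41 positions):
  position 4–6: rhr
  position 15–17: rhr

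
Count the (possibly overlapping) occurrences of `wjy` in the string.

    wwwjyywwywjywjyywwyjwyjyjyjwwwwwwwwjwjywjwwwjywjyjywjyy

Sliding a length-3 window over the 55 characters (53 positions):
  position 3–5: wjy
  position 10–12: wjy
  position 13–15: wjy
  position 37–39: wjy
  position 44–46: wjy
  position 47–49: wjy
  position 52–54: wjy

7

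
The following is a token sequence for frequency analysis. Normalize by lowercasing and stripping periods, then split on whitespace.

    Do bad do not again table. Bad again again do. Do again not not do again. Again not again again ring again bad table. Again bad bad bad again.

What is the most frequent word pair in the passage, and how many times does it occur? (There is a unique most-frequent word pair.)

"again again", 3 times

Bigram frequencies (highest first):
  again again: 3
  not again: 2
  bad again: 2
  do again: 2
  again not: 2
  again bad: 2
  … (14 more, each ≤ 2)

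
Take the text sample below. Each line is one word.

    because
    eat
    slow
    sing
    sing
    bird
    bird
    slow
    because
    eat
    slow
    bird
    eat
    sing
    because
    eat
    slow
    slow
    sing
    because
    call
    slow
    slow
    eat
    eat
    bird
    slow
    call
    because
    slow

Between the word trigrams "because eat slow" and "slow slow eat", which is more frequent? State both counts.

"because eat slow" (3 vs 1)

"because eat slow": 3 occurrences
"slow slow eat": 1 occurrence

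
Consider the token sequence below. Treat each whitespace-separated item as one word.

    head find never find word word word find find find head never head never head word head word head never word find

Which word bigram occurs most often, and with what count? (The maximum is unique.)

Bigram frequencies (highest first):
  head never: 3
  word word: 2
  word find: 2
  find find: 2
  never head: 2
  head word: 2
  … (7 more, each ≤ 2)

"head never", 3 times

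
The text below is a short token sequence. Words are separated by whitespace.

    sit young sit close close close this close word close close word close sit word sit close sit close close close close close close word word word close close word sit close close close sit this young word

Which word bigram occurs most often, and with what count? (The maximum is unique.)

Bigram frequencies (highest first):
  close close: 11
  sit close: 4
  close word: 4
  word close: 3
  close sit: 3
  word sit: 2
  … (9 more, each ≤ 2)

"close close", 11 times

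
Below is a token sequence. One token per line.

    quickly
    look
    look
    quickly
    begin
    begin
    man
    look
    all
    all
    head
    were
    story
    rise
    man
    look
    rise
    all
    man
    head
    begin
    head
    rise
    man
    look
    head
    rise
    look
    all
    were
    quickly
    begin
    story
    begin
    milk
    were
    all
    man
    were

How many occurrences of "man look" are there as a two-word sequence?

3

Scanning the 38 overlapping bigram windows for "man look":
  position 7–8: man look
  position 15–16: man look
  position 24–25: man look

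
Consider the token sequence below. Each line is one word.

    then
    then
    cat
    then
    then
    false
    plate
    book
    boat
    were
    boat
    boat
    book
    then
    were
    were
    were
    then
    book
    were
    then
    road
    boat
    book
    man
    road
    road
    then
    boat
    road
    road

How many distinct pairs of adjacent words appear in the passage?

31 tokens → 30 bigram windows in total.
Repeated bigrams (each contributes count−1 duplicates):
  boat book: 2
  road road: 2
  then then: 2
  were then: 2
  were were: 2
5 duplicate windows → 30 − 5 = 25 distinct.

25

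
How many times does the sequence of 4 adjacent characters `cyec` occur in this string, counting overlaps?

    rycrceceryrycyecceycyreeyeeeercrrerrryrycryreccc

Sliding a length-4 window over the 48 characters (45 positions):
  position 13–16: cyec

1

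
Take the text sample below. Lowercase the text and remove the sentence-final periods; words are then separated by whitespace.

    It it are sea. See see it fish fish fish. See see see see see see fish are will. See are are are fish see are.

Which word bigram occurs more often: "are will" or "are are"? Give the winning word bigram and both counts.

"are will": 1 occurrence
"are are": 2 occurrences

"are are" (2 vs 1)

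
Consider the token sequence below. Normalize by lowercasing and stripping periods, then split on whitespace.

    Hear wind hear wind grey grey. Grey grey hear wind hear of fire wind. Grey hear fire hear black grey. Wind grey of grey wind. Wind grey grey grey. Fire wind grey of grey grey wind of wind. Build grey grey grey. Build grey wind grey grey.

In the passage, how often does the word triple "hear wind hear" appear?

2

Scanning the 45 overlapping trigram windows for "hear wind hear":
  position 1–3: hear wind hear
  position 9–11: hear wind hear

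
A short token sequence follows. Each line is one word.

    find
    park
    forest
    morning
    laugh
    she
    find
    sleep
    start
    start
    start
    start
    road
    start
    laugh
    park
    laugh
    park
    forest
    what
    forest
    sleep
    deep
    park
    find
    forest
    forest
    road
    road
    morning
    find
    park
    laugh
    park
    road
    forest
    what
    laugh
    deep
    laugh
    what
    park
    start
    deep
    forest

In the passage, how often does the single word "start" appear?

6

Scanning the 45 tokens for "start":
  position 9: start
  position 10: start
  position 11: start
  position 12: start
  position 14: start
  position 43: start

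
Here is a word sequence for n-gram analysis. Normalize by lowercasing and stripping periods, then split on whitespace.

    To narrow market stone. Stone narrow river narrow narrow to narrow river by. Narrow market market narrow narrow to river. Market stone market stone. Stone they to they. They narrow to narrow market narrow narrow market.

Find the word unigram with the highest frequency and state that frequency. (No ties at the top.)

"narrow", 12 times

Unigram frequencies (highest first):
  narrow: 12
  market: 7
  to: 5
  stone: 5
  river: 3
  they: 3
  … (1 more, each ≤ 1)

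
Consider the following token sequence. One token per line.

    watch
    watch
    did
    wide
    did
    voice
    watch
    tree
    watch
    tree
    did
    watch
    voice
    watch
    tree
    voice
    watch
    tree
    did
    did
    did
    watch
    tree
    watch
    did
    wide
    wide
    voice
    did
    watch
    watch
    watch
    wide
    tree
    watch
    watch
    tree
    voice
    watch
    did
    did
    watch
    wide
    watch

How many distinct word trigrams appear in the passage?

34

44 tokens → 42 trigram windows in total.
Repeated trigrams (each contributes count−1 duplicates):
  voice watch tree: 3
  did did watch: 2
  tree voice watch: 2
  watch did wide: 2
  watch tree did: 2
  watch tree voice: 2
  watch tree watch: 2
8 duplicate windows → 42 − 8 = 34 distinct.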